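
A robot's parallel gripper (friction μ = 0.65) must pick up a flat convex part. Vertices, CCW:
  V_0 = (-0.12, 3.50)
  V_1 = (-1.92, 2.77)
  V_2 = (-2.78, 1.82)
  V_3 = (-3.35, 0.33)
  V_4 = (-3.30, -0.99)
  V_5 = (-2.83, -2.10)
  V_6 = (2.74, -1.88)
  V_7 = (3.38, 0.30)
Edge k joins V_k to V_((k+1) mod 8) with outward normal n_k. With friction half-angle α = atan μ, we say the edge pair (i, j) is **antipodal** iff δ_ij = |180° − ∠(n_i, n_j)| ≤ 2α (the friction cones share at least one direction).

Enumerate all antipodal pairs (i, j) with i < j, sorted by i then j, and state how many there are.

α = atan 0.65 = 33.02°;  2α = 66.05°
n_0 = (-0.3758, +0.9267)
n_1 = (-0.7414, +0.6711)
n_2 = (-0.9340, +0.3573)
n_3 = (-0.9993, -0.0379)
n_4 = (-0.9209, -0.3899)
n_5 = (+0.0395, -0.9992)
n_6 = (+0.9595, -0.2817)
n_7 = (+0.6748, +0.7380)
  (0,1): δ = 154.23°  ·
  (0,2): δ = 133.01°  ·
  (0,3): δ = 109.91°  ·
  (0,4): δ = 89.13°  ·
  (0,5): δ = 19.81°  ✓
  (0,6): δ = 51.56°  ✓
  (0,7): δ = 115.49°  ·
  (1,2): δ = 158.78°  ·
  (1,3): δ = 135.68°  ·
  (1,4): δ = 114.90°  ·
  (1,5): δ = 45.58°  ✓
  (1,6): δ = 25.79°  ✓
  (1,7): δ = 89.72°  ·
  (2,3): δ = 156.90°  ·
  (2,4): δ = 136.12°  ·
  (2,5): δ = 66.80°  ·
  (2,6): δ = 4.57°  ✓
  (2,7): δ = 68.50°  ·
  (3,4): δ = 159.22°  ·
  (3,5): δ = 89.91°  ·
  (3,6): δ = 18.53°  ✓
  (3,7): δ = 45.39°  ✓
  (4,5): δ = 110.69°  ·
  (4,6): δ = 39.31°  ✓
  (4,7): δ = 24.61°  ✓
  (5,6): δ = 108.62°  ·
  (5,7): δ = 44.70°  ✓
  (6,7): δ = 116.08°  ·
antipodal pairs: 10

count = 10; pairs: (0,5), (0,6), (1,5), (1,6), (2,6), (3,6), (3,7), (4,6), (4,7), (5,7)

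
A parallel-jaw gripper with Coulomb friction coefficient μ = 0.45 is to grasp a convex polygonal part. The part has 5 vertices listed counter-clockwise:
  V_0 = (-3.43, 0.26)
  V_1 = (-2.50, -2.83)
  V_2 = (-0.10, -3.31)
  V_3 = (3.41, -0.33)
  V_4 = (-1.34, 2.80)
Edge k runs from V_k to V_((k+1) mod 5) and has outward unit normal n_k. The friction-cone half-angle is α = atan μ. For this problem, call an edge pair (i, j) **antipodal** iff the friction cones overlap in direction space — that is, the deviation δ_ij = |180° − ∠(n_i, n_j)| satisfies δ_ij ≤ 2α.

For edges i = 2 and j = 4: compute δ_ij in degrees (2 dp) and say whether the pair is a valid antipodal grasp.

α = atan 0.45 = 24.23°;  2α = 48.46°
edge 2: e_2 = (+3.51, +2.98);  n_2 = (+0.6472, -0.7623)
edge 4: e_4 = (-2.09, -2.54);  n_4 = (-0.7722, +0.6354)
∠(n_2, n_4) = 169.78°
δ = |180° − 169.78°| = 10.22°
10.22° ≤ 2α = 48.46°  →  valid

δ = 10.22°, valid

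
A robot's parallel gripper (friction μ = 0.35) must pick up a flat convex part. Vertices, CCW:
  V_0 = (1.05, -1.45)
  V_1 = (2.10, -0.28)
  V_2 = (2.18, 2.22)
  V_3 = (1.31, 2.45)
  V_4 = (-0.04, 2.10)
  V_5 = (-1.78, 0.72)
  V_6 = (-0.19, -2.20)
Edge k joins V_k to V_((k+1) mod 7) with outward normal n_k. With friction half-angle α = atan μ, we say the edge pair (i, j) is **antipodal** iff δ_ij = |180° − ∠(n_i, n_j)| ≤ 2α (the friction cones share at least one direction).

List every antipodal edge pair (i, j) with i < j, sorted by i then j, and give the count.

α = atan 0.35 = 19.29°;  2α = 38.58°
n_0 = (+0.7442, -0.6679)
n_1 = (+0.9995, -0.0320)
n_2 = (+0.2556, +0.9668)
n_3 = (-0.2510, +0.9680)
n_4 = (-0.6214, +0.7835)
n_5 = (-0.8782, -0.4782)
n_6 = (+0.5175, -0.8557)
  (0,1): δ = 139.93°  ·
  (0,2): δ = 62.90°  ·
  (0,3): δ = 33.56°  ✓
  (0,4): δ = 9.68°  ✓
  (0,5): δ = 70.48°  ·
  (0,6): δ = 163.07°  ·
  (1,2): δ = 102.98°  ·
  (1,3): δ = 73.63°  ·
  (1,4): δ = 49.75°  ·
  (1,5): δ = 30.40°  ✓
  (1,6): δ = 123.00°  ·
  (2,3): δ = 150.66°  ·
  (2,4): δ = 126.77°  ·
  (2,5): δ = 46.62°  ·
  (2,6): δ = 45.98°  ·
  (3,4): δ = 156.12°  ·
  (3,5): δ = 75.97°  ·
  (3,6): δ = 16.63°  ✓
  (4,5): δ = 99.85°  ·
  (4,6): δ = 7.25°  ✓
  (5,6): δ = 87.40°  ·
antipodal pairs: 5

count = 5; pairs: (0,3), (0,4), (1,5), (3,6), (4,6)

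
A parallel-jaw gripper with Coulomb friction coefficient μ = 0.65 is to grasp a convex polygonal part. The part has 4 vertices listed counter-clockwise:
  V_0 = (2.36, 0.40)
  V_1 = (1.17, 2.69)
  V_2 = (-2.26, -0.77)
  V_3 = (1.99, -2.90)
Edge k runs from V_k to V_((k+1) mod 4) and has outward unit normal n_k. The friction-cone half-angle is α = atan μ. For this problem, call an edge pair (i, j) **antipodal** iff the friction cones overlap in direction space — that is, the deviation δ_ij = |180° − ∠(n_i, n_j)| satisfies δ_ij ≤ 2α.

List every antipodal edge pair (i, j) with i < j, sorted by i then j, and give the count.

count = 2; pairs: (0,2), (1,3)

α = atan 0.65 = 33.02°;  2α = 66.05°
n_0 = (+0.8873, +0.4611)
n_1 = (-0.7102, +0.7040)
n_2 = (-0.4481, -0.8940)
n_3 = (+0.9938, -0.1114)
  (0,1): δ = 72.21°  ·
  (0,2): δ = 35.92°  ✓
  (0,3): δ = 146.14°  ·
  (1,2): δ = 71.87°  ·
  (1,3): δ = 38.35°  ✓
  (2,3): δ = 69.78°  ·
antipodal pairs: 2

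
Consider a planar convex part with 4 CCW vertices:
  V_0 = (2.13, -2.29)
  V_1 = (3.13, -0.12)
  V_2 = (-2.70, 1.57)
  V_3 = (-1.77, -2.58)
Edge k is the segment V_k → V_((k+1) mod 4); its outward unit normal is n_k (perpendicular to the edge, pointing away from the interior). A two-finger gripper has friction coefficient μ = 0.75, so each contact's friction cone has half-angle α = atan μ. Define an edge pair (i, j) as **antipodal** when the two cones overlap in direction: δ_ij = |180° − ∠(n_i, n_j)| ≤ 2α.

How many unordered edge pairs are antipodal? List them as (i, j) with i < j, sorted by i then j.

count = 3; pairs: (0,2), (1,2), (1,3)

α = atan 0.75 = 36.87°;  2α = 73.74°
n_0 = (+0.9082, -0.4185)
n_1 = (+0.2784, +0.9605)
n_2 = (-0.9758, -0.2187)
n_3 = (+0.0742, -0.9972)
  (0,1): δ = 81.42°  ·
  (0,2): δ = 37.37°  ✓
  (0,3): δ = 118.99°  ·
  (1,2): δ = 61.20°  ✓
  (1,3): δ = 20.42°  ✓
  (2,3): δ = 98.38°  ·
antipodal pairs: 3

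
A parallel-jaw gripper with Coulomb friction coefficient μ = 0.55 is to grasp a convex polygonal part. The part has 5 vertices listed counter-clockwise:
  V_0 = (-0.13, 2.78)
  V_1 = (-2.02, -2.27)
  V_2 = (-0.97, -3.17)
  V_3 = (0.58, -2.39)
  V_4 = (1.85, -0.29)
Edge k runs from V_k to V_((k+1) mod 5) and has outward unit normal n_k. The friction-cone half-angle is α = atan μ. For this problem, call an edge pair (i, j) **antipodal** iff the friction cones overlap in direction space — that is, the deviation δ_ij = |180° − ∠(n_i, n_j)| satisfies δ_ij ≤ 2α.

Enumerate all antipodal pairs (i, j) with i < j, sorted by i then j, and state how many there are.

α = atan 0.55 = 28.81°;  2α = 57.62°
n_0 = (-0.9366, +0.3505)
n_1 = (-0.6508, -0.7593)
n_2 = (+0.4495, -0.8933)
n_3 = (+0.8557, -0.5175)
n_4 = (+0.8404, +0.5420)
  (0,1): δ = 110.08°  ·
  (0,2): δ = 42.77°  ✓
  (0,3): δ = 10.65°  ✓
  (0,4): δ = 53.34°  ✓
  (1,2): δ = 112.69°  ·
  (1,3): δ = 80.56°  ·
  (1,4): δ = 16.58°  ✓
  (2,3): δ = 147.88°  ·
  (2,4): δ = 83.89°  ·
  (3,4): δ = 116.02°  ·
antipodal pairs: 4

count = 4; pairs: (0,2), (0,3), (0,4), (1,4)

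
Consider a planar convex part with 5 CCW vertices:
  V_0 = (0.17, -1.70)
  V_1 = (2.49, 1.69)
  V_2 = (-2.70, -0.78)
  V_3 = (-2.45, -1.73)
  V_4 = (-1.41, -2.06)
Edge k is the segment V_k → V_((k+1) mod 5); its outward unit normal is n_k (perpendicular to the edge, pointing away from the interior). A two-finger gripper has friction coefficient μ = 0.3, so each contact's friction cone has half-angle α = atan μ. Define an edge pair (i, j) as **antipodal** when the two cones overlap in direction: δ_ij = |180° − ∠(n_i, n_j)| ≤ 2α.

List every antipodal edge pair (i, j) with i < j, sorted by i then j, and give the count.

count = 2; pairs: (0,1), (1,4)

α = atan 0.3 = 16.70°;  2α = 33.40°
n_0 = (+0.8252, -0.5648)
n_1 = (-0.4297, +0.9030)
n_2 = (-0.9671, -0.2545)
n_3 = (-0.3024, -0.9532)
n_4 = (+0.2222, -0.9750)
  (0,1): δ = 30.16°  ✓
  (0,2): δ = 49.13°  ·
  (0,3): δ = 106.78°  ·
  (0,4): δ = 137.22°  ·
  (1,2): δ = 100.71°  ·
  (1,3): δ = 43.06°  ·
  (1,4): δ = 12.61°  ✓
  (2,3): δ = 122.35°  ·
  (2,4): δ = 91.91°  ·
  (3,4): δ = 149.56°  ·
antipodal pairs: 2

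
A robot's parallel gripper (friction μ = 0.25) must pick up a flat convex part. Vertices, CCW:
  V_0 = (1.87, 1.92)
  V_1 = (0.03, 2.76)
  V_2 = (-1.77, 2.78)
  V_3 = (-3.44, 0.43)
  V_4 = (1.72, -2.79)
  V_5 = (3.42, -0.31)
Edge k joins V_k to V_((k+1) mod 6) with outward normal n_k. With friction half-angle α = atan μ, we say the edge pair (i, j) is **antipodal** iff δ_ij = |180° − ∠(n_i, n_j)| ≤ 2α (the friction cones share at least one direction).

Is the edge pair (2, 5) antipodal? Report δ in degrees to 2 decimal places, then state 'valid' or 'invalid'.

α = atan 0.25 = 14.04°;  2α = 28.07°
edge 2: e_2 = (-1.67, -2.35);  n_2 = (-0.8151, +0.5793)
edge 5: e_5 = (-1.55, +2.23);  n_5 = (+0.8211, +0.5707)
∠(n_2, n_5) = 109.80°
δ = |180° − 109.80°| = 70.20°
70.20° > 2α = 28.07°  →  invalid

δ = 70.20°, invalid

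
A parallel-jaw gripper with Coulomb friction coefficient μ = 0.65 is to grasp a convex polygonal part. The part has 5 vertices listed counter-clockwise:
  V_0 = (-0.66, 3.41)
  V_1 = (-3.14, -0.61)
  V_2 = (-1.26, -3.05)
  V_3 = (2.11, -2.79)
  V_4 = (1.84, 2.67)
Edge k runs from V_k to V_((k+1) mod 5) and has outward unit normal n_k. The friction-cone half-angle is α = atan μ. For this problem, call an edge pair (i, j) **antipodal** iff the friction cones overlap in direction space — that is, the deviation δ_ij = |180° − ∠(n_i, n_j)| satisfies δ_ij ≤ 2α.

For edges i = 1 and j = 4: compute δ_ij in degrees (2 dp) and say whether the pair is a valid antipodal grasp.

δ = 35.90°, valid

α = atan 0.65 = 33.02°;  2α = 66.05°
edge 1: e_1 = (+1.88, -2.44);  n_1 = (-0.7921, -0.6103)
edge 4: e_4 = (-2.50, +0.74);  n_4 = (+0.2838, +0.9589)
∠(n_1, n_4) = 144.10°
δ = |180° − 144.10°| = 35.90°
35.90° ≤ 2α = 66.05°  →  valid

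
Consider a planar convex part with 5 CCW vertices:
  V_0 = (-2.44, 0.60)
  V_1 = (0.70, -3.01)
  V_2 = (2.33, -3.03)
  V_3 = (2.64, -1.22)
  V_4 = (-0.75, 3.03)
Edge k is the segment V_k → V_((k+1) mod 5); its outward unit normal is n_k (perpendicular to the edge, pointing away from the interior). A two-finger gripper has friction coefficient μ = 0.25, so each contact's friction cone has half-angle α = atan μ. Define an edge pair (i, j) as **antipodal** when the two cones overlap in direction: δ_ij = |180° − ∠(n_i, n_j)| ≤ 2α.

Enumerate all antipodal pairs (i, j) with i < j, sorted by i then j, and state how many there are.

count = 2; pairs: (0,3), (2,4)

α = atan 0.25 = 14.04°;  2α = 28.07°
n_0 = (-0.7545, -0.6563)
n_1 = (-0.0123, -0.9999)
n_2 = (+0.9856, -0.1688)
n_3 = (+0.7818, +0.6236)
n_4 = (-0.8210, +0.5710)
  (0,1): δ = 131.72°  ·
  (0,2): δ = 50.74°  ·
  (0,3): δ = 2.44°  ✓
  (0,4): δ = 104.17°  ·
  (1,2): δ = 99.02°  ·
  (1,3): δ = 50.72°  ·
  (1,4): δ = 55.89°  ·
  (2,3): δ = 131.70°  ·
  (2,4): δ = 25.10°  ✓
  (3,4): δ = 73.40°  ·
antipodal pairs: 2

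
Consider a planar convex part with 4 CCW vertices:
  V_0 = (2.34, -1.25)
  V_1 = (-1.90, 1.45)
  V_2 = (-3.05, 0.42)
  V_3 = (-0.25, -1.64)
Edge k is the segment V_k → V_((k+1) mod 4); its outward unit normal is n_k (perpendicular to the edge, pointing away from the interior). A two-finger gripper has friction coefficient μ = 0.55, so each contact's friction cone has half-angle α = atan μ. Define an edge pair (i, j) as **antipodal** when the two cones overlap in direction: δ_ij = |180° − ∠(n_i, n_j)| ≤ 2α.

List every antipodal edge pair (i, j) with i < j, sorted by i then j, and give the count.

count = 3; pairs: (0,2), (0,3), (1,3)

α = atan 0.55 = 28.81°;  2α = 57.62°
n_0 = (+0.5371, +0.8435)
n_1 = (-0.6672, +0.7449)
n_2 = (-0.5926, -0.8055)
n_3 = (+0.1489, -0.9889)
  (0,1): δ = 105.66°  ·
  (0,2): δ = 3.85°  ✓
  (0,3): δ = 41.05°  ✓
  (1,2): δ = 78.19°  ·
  (1,3): δ = 33.29°  ✓
  (2,3): δ = 135.09°  ·
antipodal pairs: 3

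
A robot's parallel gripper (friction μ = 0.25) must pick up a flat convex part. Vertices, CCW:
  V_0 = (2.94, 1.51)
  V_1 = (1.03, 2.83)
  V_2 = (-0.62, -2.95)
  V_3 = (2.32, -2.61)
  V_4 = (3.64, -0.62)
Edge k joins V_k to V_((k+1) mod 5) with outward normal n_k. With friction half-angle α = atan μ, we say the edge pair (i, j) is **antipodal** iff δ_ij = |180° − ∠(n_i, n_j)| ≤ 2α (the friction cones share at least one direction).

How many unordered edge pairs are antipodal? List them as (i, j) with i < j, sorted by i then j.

α = atan 0.25 = 14.04°;  2α = 28.07°
n_0 = (+0.5685, +0.8227)
n_1 = (-0.9616, +0.2745)
n_2 = (+0.1149, -0.9934)
n_3 = (+0.8333, -0.5528)
n_4 = (+0.9500, +0.3122)
  (0,1): δ = 71.28°  ·
  (0,2): δ = 41.25°  ·
  (0,3): δ = 91.09°  ·
  (0,4): δ = 142.84°  ·
  (1,2): δ = 67.47°  ·
  (1,3): δ = 17.62°  ✓
  (1,4): δ = 34.12°  ·
  (2,3): δ = 130.15°  ·
  (2,4): δ = 78.40°  ·
  (3,4): δ = 128.25°  ·
antipodal pairs: 1

count = 1; pairs: (1,3)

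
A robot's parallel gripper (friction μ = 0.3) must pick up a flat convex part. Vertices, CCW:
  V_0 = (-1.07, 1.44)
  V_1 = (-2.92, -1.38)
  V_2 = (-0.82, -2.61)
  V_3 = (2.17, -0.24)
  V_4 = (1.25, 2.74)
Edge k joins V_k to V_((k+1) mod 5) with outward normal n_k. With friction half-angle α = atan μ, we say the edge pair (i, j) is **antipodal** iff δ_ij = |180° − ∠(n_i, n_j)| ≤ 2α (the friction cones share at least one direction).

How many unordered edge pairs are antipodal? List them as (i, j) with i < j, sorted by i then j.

α = atan 0.3 = 16.70°;  2α = 33.40°
n_0 = (-0.8361, +0.5485)
n_1 = (-0.5054, -0.8629)
n_2 = (+0.6212, -0.7837)
n_3 = (+0.9555, +0.2950)
n_4 = (-0.4888, +0.8724)
  (0,1): δ = 87.09°  ·
  (0,2): δ = 18.33°  ✓
  (0,3): δ = 50.42°  ·
  (0,4): δ = 152.53°  ·
  (1,2): δ = 111.24°  ·
  (1,3): δ = 42.49°  ·
  (1,4): δ = 59.62°  ·
  (2,3): δ = 111.25°  ·
  (2,4): δ = 9.14°  ✓
  (3,4): δ = 77.89°  ·
antipodal pairs: 2

count = 2; pairs: (0,2), (2,4)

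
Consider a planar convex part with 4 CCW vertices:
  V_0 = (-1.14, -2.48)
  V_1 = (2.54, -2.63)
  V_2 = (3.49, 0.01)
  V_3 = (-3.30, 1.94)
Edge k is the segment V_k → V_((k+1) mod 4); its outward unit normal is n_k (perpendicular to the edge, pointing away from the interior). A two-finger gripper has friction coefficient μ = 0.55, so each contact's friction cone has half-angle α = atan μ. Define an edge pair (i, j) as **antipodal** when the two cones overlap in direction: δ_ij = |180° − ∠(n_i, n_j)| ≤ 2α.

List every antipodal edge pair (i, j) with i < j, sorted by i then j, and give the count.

α = atan 0.55 = 28.81°;  2α = 57.62°
n_0 = (-0.0407, -0.9992)
n_1 = (+0.9409, -0.3386)
n_2 = (+0.2734, +0.9619)
n_3 = (-0.8985, -0.4391)
  (0,1): δ = 107.46°  ·
  (0,2): δ = 13.53°  ✓
  (0,3): δ = 118.38°  ·
  (1,2): δ = 86.08°  ·
  (1,3): δ = 45.84°  ✓
  (2,3): δ = 48.09°  ✓
antipodal pairs: 3

count = 3; pairs: (0,2), (1,3), (2,3)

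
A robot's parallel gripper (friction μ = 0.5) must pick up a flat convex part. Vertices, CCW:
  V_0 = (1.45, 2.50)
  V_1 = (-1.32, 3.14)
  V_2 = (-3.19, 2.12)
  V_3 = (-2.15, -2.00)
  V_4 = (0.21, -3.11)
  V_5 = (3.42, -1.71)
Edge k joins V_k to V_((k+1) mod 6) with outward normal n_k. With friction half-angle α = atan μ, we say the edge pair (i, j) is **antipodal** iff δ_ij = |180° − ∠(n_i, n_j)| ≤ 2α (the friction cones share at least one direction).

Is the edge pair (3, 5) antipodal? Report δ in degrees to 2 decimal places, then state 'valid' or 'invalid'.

α = atan 0.5 = 26.57°;  2α = 53.13°
edge 3: e_3 = (+2.36, -1.11);  n_3 = (-0.4256, -0.9049)
edge 5: e_5 = (-1.97, +4.21);  n_5 = (+0.9057, +0.4238)
∠(n_3, n_5) = 140.27°
δ = |180° − 140.27°| = 39.73°
39.73° ≤ 2α = 53.13°  →  valid

δ = 39.73°, valid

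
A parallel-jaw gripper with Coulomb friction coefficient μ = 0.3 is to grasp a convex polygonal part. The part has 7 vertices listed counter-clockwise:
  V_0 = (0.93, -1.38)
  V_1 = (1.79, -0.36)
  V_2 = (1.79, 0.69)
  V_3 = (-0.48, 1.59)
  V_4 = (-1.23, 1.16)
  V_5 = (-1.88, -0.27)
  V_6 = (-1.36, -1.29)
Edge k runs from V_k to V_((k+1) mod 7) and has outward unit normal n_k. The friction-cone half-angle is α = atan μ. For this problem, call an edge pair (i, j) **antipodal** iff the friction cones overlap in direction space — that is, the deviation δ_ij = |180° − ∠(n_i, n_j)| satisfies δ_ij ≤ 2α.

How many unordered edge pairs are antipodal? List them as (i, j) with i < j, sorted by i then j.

count = 6; pairs: (0,3), (0,4), (1,4), (1,5), (2,6), (3,6)

α = atan 0.3 = 16.70°;  2α = 33.40°
n_0 = (+0.7645, -0.6446)
n_1 = (+1.0000, -0.0000)
n_2 = (+0.3686, +0.9296)
n_3 = (-0.4974, +0.8675)
n_4 = (-0.9104, +0.4138)
n_5 = (-0.8909, -0.4542)
n_6 = (-0.0393, -0.9992)
  (0,1): δ = 139.86°  ·
  (0,2): δ = 71.49°  ·
  (0,3): δ = 20.04°  ✓
  (0,4): δ = 15.69°  ✓
  (0,5): δ = 67.15°  ·
  (0,6): δ = 127.88°  ·
  (1,2): δ = 111.63°  ·
  (1,3): δ = 60.17°  ·
  (1,4): δ = 24.44°  ✓
  (1,5): δ = 27.01°  ✓
  (1,6): δ = 87.75°  ·
  (2,3): δ = 128.55°  ·
  (2,4): δ = 92.82°  ·
  (2,5): δ = 41.36°  ·
  (2,6): δ = 19.38°  ✓
  (3,4): δ = 144.27°  ·
  (3,5): δ = 92.81°  ·
  (3,6): δ = 32.08°  ✓
  (4,5): δ = 128.54°  ·
  (4,6): δ = 67.81°  ·
  (5,6): δ = 119.26°  ·
antipodal pairs: 6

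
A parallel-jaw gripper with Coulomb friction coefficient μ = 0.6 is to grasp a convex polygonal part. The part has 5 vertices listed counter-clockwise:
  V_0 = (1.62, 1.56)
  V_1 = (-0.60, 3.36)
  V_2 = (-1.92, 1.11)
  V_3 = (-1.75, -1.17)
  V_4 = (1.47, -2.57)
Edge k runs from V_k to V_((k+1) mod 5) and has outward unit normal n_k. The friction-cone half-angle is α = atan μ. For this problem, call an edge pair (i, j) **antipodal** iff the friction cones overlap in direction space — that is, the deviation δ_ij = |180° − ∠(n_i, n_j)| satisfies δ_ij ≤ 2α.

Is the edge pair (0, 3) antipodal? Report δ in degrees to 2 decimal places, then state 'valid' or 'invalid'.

δ = 15.54°, valid

α = atan 0.6 = 30.96°;  2α = 61.93°
edge 0: e_0 = (-2.22, +1.80);  n_0 = (+0.6298, +0.7768)
edge 3: e_3 = (+3.22, -1.40);  n_3 = (-0.3987, -0.9171)
∠(n_0, n_3) = 164.46°
δ = |180° − 164.46°| = 15.54°
15.54° ≤ 2α = 61.93°  →  valid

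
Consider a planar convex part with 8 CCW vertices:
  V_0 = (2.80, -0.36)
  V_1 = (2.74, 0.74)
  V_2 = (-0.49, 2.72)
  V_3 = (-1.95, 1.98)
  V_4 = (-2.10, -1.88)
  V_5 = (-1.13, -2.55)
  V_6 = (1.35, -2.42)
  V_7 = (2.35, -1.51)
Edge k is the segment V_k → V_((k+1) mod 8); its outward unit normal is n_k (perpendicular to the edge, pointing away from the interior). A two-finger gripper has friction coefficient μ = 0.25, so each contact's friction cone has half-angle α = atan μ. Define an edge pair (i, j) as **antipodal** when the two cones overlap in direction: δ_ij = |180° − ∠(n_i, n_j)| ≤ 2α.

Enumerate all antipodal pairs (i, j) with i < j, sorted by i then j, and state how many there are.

count = 5; pairs: (0,3), (1,4), (2,5), (2,6), (3,7)

α = atan 0.25 = 14.04°;  2α = 28.07°
n_0 = (+0.9985, +0.0545)
n_1 = (+0.5226, +0.8526)
n_2 = (-0.4521, +0.8920)
n_3 = (-0.9992, +0.0388)
n_4 = (-0.5683, -0.8228)
n_5 = (+0.0523, -0.9986)
n_6 = (+0.6730, -0.7396)
n_7 = (+0.9312, -0.3644)
  (0,1): δ = 124.63°  ·
  (0,2): δ = 66.24°  ·
  (0,3): δ = 5.35°  ✓
  (0,4): δ = 52.24°  ·
  (0,5): δ = 89.88°  ·
  (0,6): δ = 129.18°  ·
  (0,7): δ = 155.51°  ·
  (1,2): δ = 121.61°  ·
  (1,3): δ = 60.72°  ·
  (1,4): δ = 3.13°  ✓
  (1,5): δ = 34.51°  ·
  (1,6): δ = 73.81°  ·
  (1,7): δ = 100.14°  ·
  (2,3): δ = 119.10°  ·
  (2,4): δ = 61.51°  ·
  (2,5): δ = 23.88°  ✓
  (2,6): δ = 15.42°  ✓
  (2,7): δ = 41.75°  ·
  (3,4): δ = 122.41°  ·
  (3,5): δ = 84.77°  ·
  (3,6): δ = 45.47°  ·
  (3,7): δ = 19.15°  ✓
  (4,5): δ = 142.37°  ·
  (4,6): δ = 103.06°  ·
  (4,7): δ = 76.74°  ·
  (5,6): δ = 140.70°  ·
  (5,7): δ = 114.37°  ·
  (6,7): δ = 153.67°  ·
antipodal pairs: 5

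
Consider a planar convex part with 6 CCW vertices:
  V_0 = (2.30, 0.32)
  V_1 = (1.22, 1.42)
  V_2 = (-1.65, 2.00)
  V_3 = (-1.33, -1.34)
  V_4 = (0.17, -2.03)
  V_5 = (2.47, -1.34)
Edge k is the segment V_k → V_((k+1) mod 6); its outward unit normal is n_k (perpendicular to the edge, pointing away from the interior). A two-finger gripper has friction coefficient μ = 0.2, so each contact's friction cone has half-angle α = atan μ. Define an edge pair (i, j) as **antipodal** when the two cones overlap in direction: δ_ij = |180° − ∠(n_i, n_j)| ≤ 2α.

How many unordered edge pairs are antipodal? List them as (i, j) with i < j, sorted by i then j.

count = 3; pairs: (0,3), (1,3), (2,5)

α = atan 0.2 = 11.31°;  2α = 22.62°
n_0 = (+0.7136, +0.7006)
n_1 = (+0.1981, +0.9802)
n_2 = (-0.9954, -0.0954)
n_3 = (-0.4179, -0.9085)
n_4 = (+0.2873, -0.9578)
n_5 = (+0.9948, +0.1019)
  (0,1): δ = 145.90°  ·
  (0,2): δ = 39.00°  ·
  (0,3): δ = 20.82°  ✓
  (0,4): δ = 62.22°  ·
  (0,5): δ = 141.37°  ·
  (1,2): δ = 73.10°  ·
  (1,3): δ = 13.28°  ✓
  (1,4): δ = 28.12°  ·
  (1,5): δ = 107.27°  ·
  (2,3): δ = 120.18°  ·
  (2,4): δ = 78.77°  ·
  (2,5): δ = 0.37°  ✓
  (3,4): δ = 138.60°  ·
  (3,5): δ = 59.45°  ·
  (4,5): δ = 100.85°  ·
antipodal pairs: 3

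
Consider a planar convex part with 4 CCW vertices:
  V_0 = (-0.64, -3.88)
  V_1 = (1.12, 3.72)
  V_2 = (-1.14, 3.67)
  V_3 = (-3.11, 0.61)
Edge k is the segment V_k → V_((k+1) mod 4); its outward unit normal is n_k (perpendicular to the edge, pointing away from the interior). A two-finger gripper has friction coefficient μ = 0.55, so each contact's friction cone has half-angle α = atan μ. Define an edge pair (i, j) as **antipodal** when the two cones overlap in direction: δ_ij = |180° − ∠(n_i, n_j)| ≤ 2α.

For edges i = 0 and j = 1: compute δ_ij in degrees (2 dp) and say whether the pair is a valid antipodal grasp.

α = atan 0.55 = 28.81°;  2α = 57.62°
edge 0: e_0 = (+1.76, +7.60);  n_0 = (+0.9742, -0.2256)
edge 1: e_1 = (-2.26, -0.05);  n_1 = (-0.0221, +0.9998)
∠(n_0, n_1) = 104.31°
δ = |180° − 104.31°| = 75.69°
75.69° > 2α = 57.62°  →  invalid

δ = 75.69°, invalid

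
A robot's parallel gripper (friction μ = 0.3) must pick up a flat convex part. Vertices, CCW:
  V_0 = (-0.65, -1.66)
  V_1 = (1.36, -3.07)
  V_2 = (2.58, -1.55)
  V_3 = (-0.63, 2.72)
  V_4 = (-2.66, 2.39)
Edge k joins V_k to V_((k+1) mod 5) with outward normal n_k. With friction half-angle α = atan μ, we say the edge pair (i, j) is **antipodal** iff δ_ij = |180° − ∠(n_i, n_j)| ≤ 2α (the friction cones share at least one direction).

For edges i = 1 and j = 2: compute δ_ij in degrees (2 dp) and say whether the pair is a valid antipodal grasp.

α = atan 0.3 = 16.70°;  2α = 33.40°
edge 1: e_1 = (+1.22, +1.52);  n_1 = (+0.7799, -0.6259)
edge 2: e_2 = (-3.21, +4.27);  n_2 = (+0.7993, +0.6009)
∠(n_1, n_2) = 75.69°
δ = |180° − 75.69°| = 104.31°
104.31° > 2α = 33.40°  →  invalid

δ = 104.31°, invalid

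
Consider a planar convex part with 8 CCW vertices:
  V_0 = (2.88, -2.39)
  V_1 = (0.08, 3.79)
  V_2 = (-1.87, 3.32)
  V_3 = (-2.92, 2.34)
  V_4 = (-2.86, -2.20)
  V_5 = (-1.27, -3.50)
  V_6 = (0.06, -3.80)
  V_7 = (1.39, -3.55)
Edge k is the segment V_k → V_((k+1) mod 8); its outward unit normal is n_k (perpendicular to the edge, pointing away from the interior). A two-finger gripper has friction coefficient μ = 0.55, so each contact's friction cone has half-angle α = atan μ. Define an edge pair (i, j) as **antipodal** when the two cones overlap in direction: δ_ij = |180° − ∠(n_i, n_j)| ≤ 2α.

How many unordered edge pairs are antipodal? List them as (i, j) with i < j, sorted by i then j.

α = atan 0.55 = 28.81°;  2α = 57.62°
n_0 = (+0.9109, +0.4127)
n_1 = (-0.2343, +0.9722)
n_2 = (-0.6823, +0.7311)
n_3 = (-0.9999, -0.0132)
n_4 = (-0.6330, -0.7742)
n_5 = (-0.2200, -0.9755)
n_6 = (+0.1847, -0.9828)
n_7 = (+0.6143, -0.7891)
  (0,1): δ = 100.82°  ·
  (0,2): δ = 71.35°  ·
  (0,3): δ = 23.62°  ✓
  (0,4): δ = 26.36°  ✓
  (0,5): δ = 52.91°  ✓
  (0,6): δ = 76.27°  ·
  (0,7): δ = 103.53°  ·
  (1,2): δ = 150.53°  ·
  (1,3): δ = 102.79°  ·
  (1,4): δ = 52.82°  ✓
  (1,5): δ = 26.26°  ✓
  (1,6): δ = 2.91°  ✓
  (1,7): δ = 24.35°  ✓
  (2,3): δ = 132.27°  ·
  (2,4): δ = 82.29°  ·
  (2,5): δ = 55.74°  ✓
  (2,6): δ = 32.38°  ✓
  (2,7): δ = 5.12°  ✓
  (3,4): δ = 130.03°  ·
  (3,5): δ = 103.47°  ·
  (3,6): δ = 80.11°  ·
  (3,7): δ = 52.86°  ✓
  (4,5): δ = 153.44°  ·
  (4,6): δ = 130.08°  ·
  (4,7): δ = 102.83°  ·
  (5,6): δ = 156.64°  ·
  (5,7): δ = 129.39°  ·
  (6,7): δ = 152.74°  ·
antipodal pairs: 11

count = 11; pairs: (0,3), (0,4), (0,5), (1,4), (1,5), (1,6), (1,7), (2,5), (2,6), (2,7), (3,7)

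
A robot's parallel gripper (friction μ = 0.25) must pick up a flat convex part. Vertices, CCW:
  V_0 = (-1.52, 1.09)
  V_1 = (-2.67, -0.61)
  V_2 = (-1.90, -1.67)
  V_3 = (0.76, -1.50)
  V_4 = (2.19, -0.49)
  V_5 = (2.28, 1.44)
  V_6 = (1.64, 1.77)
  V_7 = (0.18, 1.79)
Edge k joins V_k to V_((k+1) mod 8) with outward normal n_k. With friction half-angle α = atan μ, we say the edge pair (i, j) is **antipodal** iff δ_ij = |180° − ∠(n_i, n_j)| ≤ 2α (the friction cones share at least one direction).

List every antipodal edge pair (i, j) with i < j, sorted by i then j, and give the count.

count = 5; pairs: (0,3), (1,5), (2,6), (2,7), (3,7)

α = atan 0.25 = 14.04°;  2α = 28.07°
n_0 = (-0.8283, +0.5603)
n_1 = (-0.8091, -0.5877)
n_2 = (+0.0638, -0.9980)
n_3 = (+0.5769, -0.8168)
n_4 = (+0.9989, -0.0466)
n_5 = (+0.4583, +0.8888)
n_6 = (+0.0137, +0.9999)
n_7 = (-0.3807, +0.9247)
  (0,1): δ = 109.93°  ·
  (0,2): δ = 52.27°  ·
  (0,3): δ = 20.69°  ✓
  (0,4): δ = 31.41°  ·
  (0,5): δ = 96.80°  ·
  (0,6): δ = 123.29°  ·
  (0,7): δ = 146.46°  ·
  (1,2): δ = 122.34°  ·
  (1,3): δ = 90.76°  ·
  (1,4): δ = 38.67°  ·
  (1,5): δ = 26.73°  ✓
  (1,6): δ = 53.22°  ·
  (1,7): δ = 76.38°  ·
  (2,3): δ = 148.42°  ·
  (2,4): δ = 96.33°  ·
  (2,5): δ = 30.93°  ·
  (2,6): δ = 4.44°  ✓
  (2,7): δ = 18.72°  ✓
  (3,4): δ = 127.90°  ·
  (3,5): δ = 62.51°  ·
  (3,6): δ = 36.02°  ·
  (3,7): δ = 12.85°  ✓
  (4,5): δ = 114.61°  ·
  (4,6): δ = 88.11°  ·
  (4,7): δ = 64.95°  ·
  (5,6): δ = 153.51°  ·
  (5,7): δ = 130.34°  ·
  (6,7): δ = 156.84°  ·
antipodal pairs: 5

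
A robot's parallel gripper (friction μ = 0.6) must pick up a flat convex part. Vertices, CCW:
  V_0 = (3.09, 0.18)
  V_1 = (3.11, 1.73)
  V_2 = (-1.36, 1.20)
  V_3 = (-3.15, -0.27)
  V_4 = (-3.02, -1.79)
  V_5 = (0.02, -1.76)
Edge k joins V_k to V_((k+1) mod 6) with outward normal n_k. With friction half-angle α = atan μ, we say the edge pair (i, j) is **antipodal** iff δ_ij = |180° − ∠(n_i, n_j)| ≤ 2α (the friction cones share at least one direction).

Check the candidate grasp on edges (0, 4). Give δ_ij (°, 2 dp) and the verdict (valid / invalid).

δ = 91.30°, invalid

α = atan 0.6 = 30.96°;  2α = 61.93°
edge 0: e_0 = (+0.02, +1.55);  n_0 = (+0.9999, -0.0129)
edge 4: e_4 = (+3.04, +0.03);  n_4 = (+0.0099, -1.0000)
∠(n_0, n_4) = 88.70°
δ = |180° − 88.70°| = 91.30°
91.30° > 2α = 61.93°  →  invalid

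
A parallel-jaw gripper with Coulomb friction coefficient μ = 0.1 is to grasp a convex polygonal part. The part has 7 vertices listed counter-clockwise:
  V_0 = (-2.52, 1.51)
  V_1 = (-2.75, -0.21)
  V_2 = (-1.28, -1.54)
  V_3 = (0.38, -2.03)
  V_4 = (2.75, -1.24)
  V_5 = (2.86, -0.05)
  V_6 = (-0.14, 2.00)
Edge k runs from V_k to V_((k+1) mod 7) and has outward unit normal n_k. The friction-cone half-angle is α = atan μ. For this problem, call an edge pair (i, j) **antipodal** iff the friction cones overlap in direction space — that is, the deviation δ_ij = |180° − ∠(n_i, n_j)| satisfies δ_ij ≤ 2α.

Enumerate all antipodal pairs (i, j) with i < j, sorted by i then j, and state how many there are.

count = 3; pairs: (0,4), (1,5), (3,6)

α = atan 0.1 = 5.71°;  2α = 11.42°
n_0 = (-0.9912, +0.1325)
n_1 = (-0.6709, -0.7415)
n_2 = (-0.2831, -0.9591)
n_3 = (+0.3162, -0.9487)
n_4 = (+0.9958, -0.0920)
n_5 = (+0.5642, +0.8256)
n_6 = (-0.2017, +0.9795)
  (0,1): δ = 124.52°  ·
  (0,2): δ = 98.83°  ·
  (0,3): δ = 63.95°  ·
  (0,4): δ = 2.34°  ✓
  (0,5): δ = 63.27°  ·
  (0,6): δ = 109.25°  ·
  (1,2): δ = 154.31°  ·
  (1,3): δ = 119.43°  ·
  (1,4): δ = 53.14°  ·
  (1,5): δ = 7.79°  ✓
  (1,6): δ = 53.77°  ·
  (2,3): δ = 145.12°  ·
  (2,4): δ = 78.84°  ·
  (2,5): δ = 17.90°  ·
  (2,6): δ = 28.08°  ·
  (3,4): δ = 113.72°  ·
  (3,5): δ = 52.78°  ·
  (3,6): δ = 6.80°  ✓
  (4,5): δ = 119.06°  ·
  (4,6): δ = 73.09°  ·
  (5,6): δ = 134.02°  ·
antipodal pairs: 3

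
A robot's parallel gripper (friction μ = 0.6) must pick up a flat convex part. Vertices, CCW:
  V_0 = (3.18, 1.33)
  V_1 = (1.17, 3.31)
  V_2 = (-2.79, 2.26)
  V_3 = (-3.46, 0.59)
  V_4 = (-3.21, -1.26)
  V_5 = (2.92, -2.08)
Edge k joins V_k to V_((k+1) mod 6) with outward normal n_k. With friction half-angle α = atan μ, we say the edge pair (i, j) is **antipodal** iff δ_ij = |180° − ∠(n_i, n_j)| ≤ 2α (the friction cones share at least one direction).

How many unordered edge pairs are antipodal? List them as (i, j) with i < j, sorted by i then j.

count = 5; pairs: (0,3), (0,4), (1,4), (2,5), (3,5)

α = atan 0.6 = 30.96°;  2α = 61.93°
n_0 = (+0.7018, +0.7124)
n_1 = (-0.2563, +0.9666)
n_2 = (-0.9281, +0.3723)
n_3 = (-0.9910, -0.1339)
n_4 = (-0.1326, -0.9912)
n_5 = (+0.9971, -0.0760)
  (0,1): δ = 120.58°  ·
  (0,2): δ = 67.29°  ·
  (0,3): δ = 37.73°  ✓
  (0,4): δ = 36.95°  ✓
  (0,5): δ = 130.21°  ·
  (1,2): δ = 126.71°  ·
  (1,3): δ = 97.15°  ·
  (1,4): δ = 22.47°  ✓
  (1,5): δ = 70.79°  ·
  (2,3): δ = 150.44°  ·
  (2,4): δ = 75.76°  ·
  (2,5): δ = 17.50°  ✓
  (3,4): δ = 105.32°  ·
  (3,5): δ = 12.06°  ✓
  (4,5): δ = 86.74°  ·
antipodal pairs: 5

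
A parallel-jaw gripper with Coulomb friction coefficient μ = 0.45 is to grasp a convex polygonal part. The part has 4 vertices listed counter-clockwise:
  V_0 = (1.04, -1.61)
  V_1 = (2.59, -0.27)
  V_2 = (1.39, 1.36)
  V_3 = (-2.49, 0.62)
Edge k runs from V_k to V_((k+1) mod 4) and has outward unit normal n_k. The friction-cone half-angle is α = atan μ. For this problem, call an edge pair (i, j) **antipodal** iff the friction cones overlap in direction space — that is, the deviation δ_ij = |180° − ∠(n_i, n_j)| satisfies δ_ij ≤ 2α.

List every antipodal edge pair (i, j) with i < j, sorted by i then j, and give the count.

count = 3; pairs: (0,2), (1,3), (2,3)

α = atan 0.45 = 24.23°;  2α = 48.46°
n_0 = (+0.6540, -0.7565)
n_1 = (+0.8053, +0.5929)
n_2 = (-0.1873, +0.9823)
n_3 = (-0.5341, -0.8454)
  (0,1): δ = 94.48°  ·
  (0,2): δ = 30.05°  ✓
  (0,3): δ = 106.87°  ·
  (1,2): δ = 115.56°  ·
  (1,3): δ = 21.36°  ✓
  (2,3): δ = 43.08°  ✓
antipodal pairs: 3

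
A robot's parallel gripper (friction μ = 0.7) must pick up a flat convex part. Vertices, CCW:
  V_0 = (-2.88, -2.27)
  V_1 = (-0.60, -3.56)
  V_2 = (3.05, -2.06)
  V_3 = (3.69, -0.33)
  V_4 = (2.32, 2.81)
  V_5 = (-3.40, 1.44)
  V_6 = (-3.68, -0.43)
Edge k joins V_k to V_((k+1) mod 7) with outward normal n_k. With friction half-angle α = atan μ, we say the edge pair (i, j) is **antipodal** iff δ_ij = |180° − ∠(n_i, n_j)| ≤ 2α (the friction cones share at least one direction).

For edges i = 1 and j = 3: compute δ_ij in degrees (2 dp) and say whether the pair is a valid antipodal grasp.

δ = 88.77°, invalid

α = atan 0.7 = 34.99°;  2α = 69.98°
edge 1: e_1 = (+3.65, +1.50);  n_1 = (+0.3801, -0.9249)
edge 3: e_3 = (-1.37, +3.14);  n_3 = (+0.9166, +0.3999)
∠(n_1, n_3) = 91.23°
δ = |180° − 91.23°| = 88.77°
88.77° > 2α = 69.98°  →  invalid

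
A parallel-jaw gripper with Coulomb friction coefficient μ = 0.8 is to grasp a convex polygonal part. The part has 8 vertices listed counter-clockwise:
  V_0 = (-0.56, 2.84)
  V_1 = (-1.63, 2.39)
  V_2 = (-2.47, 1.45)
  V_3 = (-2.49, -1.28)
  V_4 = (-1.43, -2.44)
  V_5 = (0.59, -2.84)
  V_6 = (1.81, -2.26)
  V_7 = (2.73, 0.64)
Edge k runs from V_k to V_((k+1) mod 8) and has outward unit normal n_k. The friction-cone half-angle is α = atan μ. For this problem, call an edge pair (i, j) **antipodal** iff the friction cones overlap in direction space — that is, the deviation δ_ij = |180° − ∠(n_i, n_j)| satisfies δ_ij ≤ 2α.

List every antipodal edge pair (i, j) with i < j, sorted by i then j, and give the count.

count = 14; pairs: (0,3), (0,4), (0,5), (0,6), (1,4), (1,5), (1,6), (2,5), (2,6), (2,7), (3,6), (3,7), (4,7), (5,7)

α = atan 0.8 = 38.66°;  2α = 77.32°
n_0 = (-0.3877, +0.9218)
n_1 = (-0.7457, +0.6663)
n_2 = (-1.0000, +0.0073)
n_3 = (-0.7382, -0.6746)
n_4 = (-0.1942, -0.9810)
n_5 = (+0.4294, -0.9031)
n_6 = (+0.9532, -0.3024)
n_7 = (+0.5559, +0.8313)
  (0,1): δ = 154.59°  ·
  (0,2): δ = 113.23°  ·
  (0,3): δ = 70.39°  ✓
  (0,4): δ = 34.01°  ✓
  (0,5): δ = 2.62°  ✓
  (0,6): δ = 49.59°  ✓
  (0,7): δ = 123.42°  ·
  (1,2): δ = 138.64°  ·
  (1,3): δ = 95.79°  ·
  (1,4): δ = 59.42°  ✓
  (1,5): δ = 22.79°  ✓
  (1,6): δ = 24.18°  ✓
  (1,7): δ = 98.01°  ·
  (2,3): δ = 137.16°  ·
  (2,4): δ = 100.78°  ·
  (2,5): δ = 64.15°  ✓
  (2,6): δ = 17.18°  ✓
  (2,7): δ = 56.65°  ✓
  (3,4): δ = 143.62°  ·
  (3,5): δ = 106.99°  ·
  (3,6): δ = 60.02°  ✓
  (3,7): δ = 13.81°  ✓
  (4,5): δ = 143.37°  ·
  (4,6): δ = 96.40°  ·
  (4,7): δ = 22.57°  ✓
  (5,6): δ = 133.03°  ·
  (5,7): δ = 59.20°  ✓
  (6,7): δ = 106.17°  ·
antipodal pairs: 14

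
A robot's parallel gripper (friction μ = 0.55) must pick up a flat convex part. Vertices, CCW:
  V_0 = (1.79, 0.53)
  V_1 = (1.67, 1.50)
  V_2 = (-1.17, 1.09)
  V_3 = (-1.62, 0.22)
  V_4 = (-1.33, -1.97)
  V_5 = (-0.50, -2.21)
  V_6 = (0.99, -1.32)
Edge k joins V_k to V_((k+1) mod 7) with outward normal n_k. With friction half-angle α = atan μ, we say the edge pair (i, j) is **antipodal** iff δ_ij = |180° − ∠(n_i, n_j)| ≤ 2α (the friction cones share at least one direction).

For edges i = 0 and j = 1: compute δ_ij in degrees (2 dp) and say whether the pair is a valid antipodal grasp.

α = atan 0.55 = 28.81°;  2α = 57.62°
edge 0: e_0 = (-0.12, +0.97);  n_0 = (+0.9924, +0.1228)
edge 1: e_1 = (-2.84, -0.41);  n_1 = (-0.1429, +0.9897)
∠(n_0, n_1) = 91.16°
δ = |180° − 91.16°| = 88.84°
88.84° > 2α = 57.62°  →  invalid

δ = 88.84°, invalid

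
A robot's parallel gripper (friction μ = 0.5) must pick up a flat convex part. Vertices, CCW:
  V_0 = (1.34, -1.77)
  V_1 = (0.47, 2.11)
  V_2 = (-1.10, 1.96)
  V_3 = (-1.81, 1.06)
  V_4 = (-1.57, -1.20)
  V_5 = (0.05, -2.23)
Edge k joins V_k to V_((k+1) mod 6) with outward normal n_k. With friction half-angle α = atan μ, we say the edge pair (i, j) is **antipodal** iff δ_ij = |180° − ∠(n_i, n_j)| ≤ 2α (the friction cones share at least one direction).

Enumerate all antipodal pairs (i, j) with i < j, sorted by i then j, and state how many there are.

count = 6; pairs: (0,2), (0,3), (0,4), (1,4), (1,5), (2,5)

α = atan 0.5 = 26.57°;  2α = 53.13°
n_0 = (+0.9758, +0.2188)
n_1 = (-0.0951, +0.9955)
n_2 = (-0.7851, +0.6194)
n_3 = (-0.9944, -0.1056)
n_4 = (-0.5365, -0.8439)
n_5 = (+0.3359, -0.9419)
  (0,1): δ = 97.18°  ·
  (0,2): δ = 50.91°  ✓
  (0,3): δ = 6.58°  ✓
  (0,4): δ = 44.91°  ✓
  (0,5): δ = 96.99°  ·
  (1,2): δ = 133.73°  ·
  (1,3): δ = 89.40°  ·
  (1,4): δ = 37.91°  ✓
  (1,5): δ = 14.17°  ✓
  (2,3): δ = 135.67°  ·
  (2,4): δ = 84.18°  ·
  (2,5): δ = 32.10°  ✓
  (3,4): δ = 128.51°  ·
  (3,5): δ = 76.44°  ·
  (4,5): δ = 127.93°  ·
antipodal pairs: 6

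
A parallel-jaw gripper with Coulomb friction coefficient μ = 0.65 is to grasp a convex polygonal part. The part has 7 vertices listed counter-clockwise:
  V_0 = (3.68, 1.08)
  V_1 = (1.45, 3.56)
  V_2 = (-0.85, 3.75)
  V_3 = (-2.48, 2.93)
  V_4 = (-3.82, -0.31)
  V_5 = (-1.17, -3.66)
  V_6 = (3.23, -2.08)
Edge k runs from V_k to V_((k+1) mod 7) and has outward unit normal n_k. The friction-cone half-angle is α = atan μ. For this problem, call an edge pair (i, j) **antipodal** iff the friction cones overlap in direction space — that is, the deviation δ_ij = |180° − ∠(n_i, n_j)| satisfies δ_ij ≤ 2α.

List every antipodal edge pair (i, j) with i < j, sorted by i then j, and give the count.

count = 9; pairs: (0,3), (0,4), (1,4), (1,5), (2,5), (2,6), (3,5), (3,6), (4,6)

α = atan 0.65 = 33.02°;  2α = 66.05°
n_0 = (+0.7436, +0.6686)
n_1 = (+0.0823, +0.9966)
n_2 = (-0.4494, +0.8933)
n_3 = (-0.9241, +0.3822)
n_4 = (-0.7843, -0.6204)
n_5 = (+0.3380, -0.9412)
n_6 = (+0.9900, -0.1410)
  (0,1): δ = 136.68°  ·
  (0,2): δ = 105.26°  ·
  (0,3): δ = 64.43°  ✓
  (0,4): δ = 3.62°  ✓
  (0,5): δ = 67.79°  ·
  (0,6): δ = 129.93°  ·
  (1,2): δ = 148.57°  ·
  (1,3): δ = 107.75°  ·
  (1,4): δ = 46.93°  ✓
  (1,5): δ = 24.48°  ✓
  (1,6): δ = 86.62°  ·
  (2,3): δ = 139.17°  ·
  (2,4): δ = 78.36°  ·
  (2,5): δ = 6.95°  ✓
  (2,6): δ = 55.19°  ✓
  (3,4): δ = 119.19°  ·
  (3,5): δ = 47.78°  ✓
  (3,6): δ = 14.36°  ✓
  (4,5): δ = 108.59°  ·
  (4,6): δ = 46.45°  ✓
  (5,6): δ = 117.86°  ·
antipodal pairs: 9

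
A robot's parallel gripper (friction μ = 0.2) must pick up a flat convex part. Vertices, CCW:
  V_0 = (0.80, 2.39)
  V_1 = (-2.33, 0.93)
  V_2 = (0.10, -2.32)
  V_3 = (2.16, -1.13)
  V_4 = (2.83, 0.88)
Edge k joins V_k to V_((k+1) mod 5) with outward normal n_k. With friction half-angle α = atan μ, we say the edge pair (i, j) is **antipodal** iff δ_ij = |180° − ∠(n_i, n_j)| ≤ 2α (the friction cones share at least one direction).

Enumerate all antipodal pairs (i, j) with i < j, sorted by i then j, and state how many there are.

count = 2; pairs: (0,2), (1,4)

α = atan 0.2 = 11.31°;  2α = 22.62°
n_0 = (-0.4227, +0.9063)
n_1 = (-0.8009, -0.5988)
n_2 = (+0.5002, -0.8659)
n_3 = (+0.9487, -0.3162)
n_4 = (+0.5968, +0.8024)
  (0,1): δ = 78.22°  ·
  (0,2): δ = 5.01°  ✓
  (0,3): δ = 46.56°  ·
  (0,4): δ = 118.35°  ·
  (1,2): δ = 96.77°  ·
  (1,3): δ = 55.22°  ·
  (1,4): δ = 16.57°  ✓
  (2,3): δ = 138.45°  ·
  (2,4): δ = 66.66°  ·
  (3,4): δ = 108.21°  ·
antipodal pairs: 2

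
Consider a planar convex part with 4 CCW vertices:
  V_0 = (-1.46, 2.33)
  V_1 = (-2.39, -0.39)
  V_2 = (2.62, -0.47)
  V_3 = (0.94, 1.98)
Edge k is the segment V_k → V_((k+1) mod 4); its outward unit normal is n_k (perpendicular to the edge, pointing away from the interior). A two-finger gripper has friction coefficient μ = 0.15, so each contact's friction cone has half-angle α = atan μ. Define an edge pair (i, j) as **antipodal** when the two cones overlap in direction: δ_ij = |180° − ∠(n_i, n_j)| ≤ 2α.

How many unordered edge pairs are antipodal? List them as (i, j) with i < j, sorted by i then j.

α = atan 0.15 = 8.53°;  2α = 17.06°
n_0 = (-0.9462, +0.3235)
n_1 = (-0.0160, -0.9999)
n_2 = (+0.8247, +0.5655)
n_3 = (+0.1443, +0.9895)
  (0,1): δ = 72.04°  ·
  (0,2): δ = 53.32°  ·
  (0,3): δ = 100.58°  ·
  (1,2): δ = 54.65°  ·
  (1,3): δ = 7.38°  ✓
  (2,3): δ = 132.74°  ·
antipodal pairs: 1

count = 1; pairs: (1,3)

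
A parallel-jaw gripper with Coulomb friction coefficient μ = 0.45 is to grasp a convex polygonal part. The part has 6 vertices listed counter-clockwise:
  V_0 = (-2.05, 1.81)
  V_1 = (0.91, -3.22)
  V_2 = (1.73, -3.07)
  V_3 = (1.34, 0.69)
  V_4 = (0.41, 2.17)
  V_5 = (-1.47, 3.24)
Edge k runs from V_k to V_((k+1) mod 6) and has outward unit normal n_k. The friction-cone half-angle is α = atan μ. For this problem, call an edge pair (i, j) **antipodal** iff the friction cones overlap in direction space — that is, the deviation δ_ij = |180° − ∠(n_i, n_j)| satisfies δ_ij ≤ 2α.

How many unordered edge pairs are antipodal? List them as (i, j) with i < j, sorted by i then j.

count = 5; pairs: (0,2), (0,3), (0,4), (1,4), (2,5)

α = atan 0.45 = 24.23°;  2α = 48.46°
n_0 = (-0.8618, -0.5072)
n_1 = (+0.1799, -0.9837)
n_2 = (+0.9947, +0.1032)
n_3 = (+0.8467, +0.5321)
n_4 = (+0.4946, +0.8691)
n_5 = (-0.9267, +0.3759)
  (0,1): δ = 110.11°  ·
  (0,2): δ = 24.55°  ✓
  (0,3): δ = 1.67°  ✓
  (0,4): δ = 29.88°  ✓
  (0,5): δ = 127.45°  ·
  (1,2): δ = 94.44°  ·
  (1,3): δ = 68.22°  ·
  (1,4): δ = 40.01°  ✓
  (1,5): δ = 57.56°  ·
  (2,3): δ = 153.78°  ·
  (2,4): δ = 125.57°  ·
  (2,5): δ = 28.00°  ✓
  (3,4): δ = 151.79°  ·
  (3,5): δ = 54.22°  ·
  (4,5): δ = 82.43°  ·
antipodal pairs: 5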